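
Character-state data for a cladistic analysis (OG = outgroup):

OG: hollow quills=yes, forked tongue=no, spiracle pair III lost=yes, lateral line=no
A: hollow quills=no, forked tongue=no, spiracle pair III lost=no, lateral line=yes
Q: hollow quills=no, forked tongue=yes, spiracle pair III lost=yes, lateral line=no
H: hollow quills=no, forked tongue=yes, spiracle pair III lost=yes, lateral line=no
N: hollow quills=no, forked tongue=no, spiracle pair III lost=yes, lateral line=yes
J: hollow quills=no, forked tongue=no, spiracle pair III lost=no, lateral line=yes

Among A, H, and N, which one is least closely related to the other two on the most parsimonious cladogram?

Character polarity is set by the outgroup: the derived state is whichever differs from the outgroup's state, so for hollow quills, spiracle pair III lost the derived state is 'no', and for the remaining characters it is 'yes'.
All ingroup taxa share the derived state 'no' for hollow quills; it defines the ingroup but does not resolve relationships within it.
Only H and Q show the derived state 'yes' for forked tongue, supporting them as a clade.
spiracle pair III lost (derived state 'no') is shared by A and J — a synapomorphy uniting that clade.
lateral line: derived state 'yes' in A, J, and N only — synapomorphy for {A, J, N}.
Most parsimonious ingroup topology: (((A,J),N),(Q,H)).
A and N share a more recent common ancestor with each other than either does with H, so H is the least closely related of the three.

H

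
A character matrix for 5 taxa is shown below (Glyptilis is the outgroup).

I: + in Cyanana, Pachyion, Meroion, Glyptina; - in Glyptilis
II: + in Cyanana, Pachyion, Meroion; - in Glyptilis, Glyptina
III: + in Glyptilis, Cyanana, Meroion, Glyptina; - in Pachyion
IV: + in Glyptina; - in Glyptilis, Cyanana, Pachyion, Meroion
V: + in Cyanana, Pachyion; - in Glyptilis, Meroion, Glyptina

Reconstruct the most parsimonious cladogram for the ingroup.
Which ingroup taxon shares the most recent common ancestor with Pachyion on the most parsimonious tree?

Cyanana

Character polarity is set by the outgroup: the derived state is whichever differs from the outgroup's state, so for III the derived state is '-', and for the remaining characters it is '+'.
I (derived state '+') is shared by all ingroup taxa — unites the whole ingroup.
II (derived state '+') is shared by Cyanana, Meroion, and Pachyion — a synapomorphy uniting that clade.
III: derived state '-' in Pachyion only — an autapomorphy, so it tells us nothing about relationships among taxa.
IV (derived state '+') is unique to Glyptina (autapomorphy; uninformative for grouping).
V (derived state '+') is shared by Cyanana and Pachyion — a synapomorphy uniting that clade.
Most parsimonious ingroup topology: (((Cyanana,Pachyion),Meroion),Glyptina).
Pachyion and Cyanana form a cherry on this tree, so they are sister taxa.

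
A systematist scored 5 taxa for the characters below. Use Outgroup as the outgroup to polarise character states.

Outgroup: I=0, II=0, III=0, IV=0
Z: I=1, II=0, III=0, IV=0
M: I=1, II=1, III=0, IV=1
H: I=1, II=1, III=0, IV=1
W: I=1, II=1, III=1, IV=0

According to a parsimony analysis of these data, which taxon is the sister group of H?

The outgroup has state '0' for every character, so '1' is the derived state throughout.
I (derived state '1') is shared by all ingroup taxa — unites the whole ingroup.
Only H, M, and W show the derived state '1' for II, supporting them as a clade.
III: derived state '1' in W only — an autapomorphy, so it tells us nothing about relationships among taxa.
IV: derived state '1' in H and M only — synapomorphy for {H, M}.
Most parsimonious ingroup topology: (Z,((M,H),W)).
H and M form a cherry on this tree, so they are sister taxa.

M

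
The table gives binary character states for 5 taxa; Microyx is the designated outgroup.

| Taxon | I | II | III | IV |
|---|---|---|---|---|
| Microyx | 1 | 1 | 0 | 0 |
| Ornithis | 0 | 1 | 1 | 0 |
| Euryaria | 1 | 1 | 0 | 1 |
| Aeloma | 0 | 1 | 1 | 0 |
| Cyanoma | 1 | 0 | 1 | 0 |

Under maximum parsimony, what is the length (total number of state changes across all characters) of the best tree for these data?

Character polarity is set by the outgroup: the derived state is whichever differs from the outgroup's state, so for I, II the derived state is '0', and for the remaining characters it is '1'.
I: derived state '0' in Aeloma and Ornithis only — synapomorphy for {Aeloma, Ornithis}.
II (derived state '0') is unique to Cyanoma (autapomorphy; uninformative for grouping).
III: derived state '1' in Aeloma, Cyanoma, and Ornithis only — synapomorphy for {Aeloma, Cyanoma, Ornithis}.
IV: derived state '1' in Euryaria only — an autapomorphy, so it tells us nothing about relationships among taxa.
Most parsimonious ingroup topology: (((Ornithis,Aeloma),Cyanoma),Euryaria).
Changes per character on this tree: I: 1; II: 1; III: 1; IV: 1.
Total = 4.

4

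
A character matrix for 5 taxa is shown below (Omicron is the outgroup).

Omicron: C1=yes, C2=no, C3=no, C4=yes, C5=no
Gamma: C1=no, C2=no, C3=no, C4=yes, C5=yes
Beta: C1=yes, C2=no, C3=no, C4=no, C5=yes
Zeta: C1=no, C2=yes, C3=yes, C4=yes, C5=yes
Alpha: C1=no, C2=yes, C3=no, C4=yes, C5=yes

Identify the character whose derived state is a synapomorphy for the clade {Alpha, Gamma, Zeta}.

Character polarity is set by the outgroup: the derived state is whichever differs from the outgroup's state, so for C1, C4 the derived state is 'no', and for the remaining characters it is 'yes'.
C1 (derived state 'no') is shared by Alpha, Gamma, and Zeta — a synapomorphy uniting that clade.
Only Alpha and Zeta show the derived state 'yes' for C2, supporting them as a clade.
C3: derived state 'yes' in Zeta only — an autapomorphy, so it tells us nothing about relationships among taxa.
C4: derived state 'no' in Beta only — an autapomorphy, so it tells us nothing about relationships among taxa.
C5 (derived state 'yes') is shared by all ingroup taxa — unites the whole ingroup.
Most parsimonious ingroup topology: ((Gamma,(Zeta,Alpha)),Beta).
The clade {Alpha, Gamma, Zeta} is supported by C1: its derived state 'no' occurs in exactly those taxa and in no other taxon (including the outgroup).

C1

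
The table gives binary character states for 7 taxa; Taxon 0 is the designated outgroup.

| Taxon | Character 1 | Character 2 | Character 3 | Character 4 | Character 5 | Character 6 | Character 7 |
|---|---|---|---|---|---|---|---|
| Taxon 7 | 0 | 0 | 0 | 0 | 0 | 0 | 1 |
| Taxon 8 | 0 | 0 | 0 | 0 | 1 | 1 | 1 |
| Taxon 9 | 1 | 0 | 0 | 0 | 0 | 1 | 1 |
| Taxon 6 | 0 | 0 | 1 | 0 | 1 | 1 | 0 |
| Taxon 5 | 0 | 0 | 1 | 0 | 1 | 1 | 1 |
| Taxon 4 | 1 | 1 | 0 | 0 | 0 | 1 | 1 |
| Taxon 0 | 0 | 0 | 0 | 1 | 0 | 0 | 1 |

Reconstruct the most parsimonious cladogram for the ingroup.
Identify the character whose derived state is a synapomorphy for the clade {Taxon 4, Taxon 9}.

Character polarity is set by the outgroup: the derived state is whichever differs from the outgroup's state, so for Character 4, Character 7 the derived state is '0', and for the remaining characters it is '1'.
Only Taxon 4 and Taxon 9 show the derived state '1' for Character 1, supporting them as a clade.
Character 2: derived state '1' in Taxon 4 only — an autapomorphy, so it tells us nothing about relationships among taxa.
Only Taxon 5 and Taxon 6 show the derived state '1' for Character 3, supporting them as a clade.
Character 4 (derived state '0') is shared by all ingroup taxa — unites the whole ingroup.
Character 5: derived state '1' in Taxon 5, Taxon 6, and Taxon 8 only — synapomorphy for {Taxon 5, Taxon 6, Taxon 8}.
Character 6 (derived state '1') is shared by Taxon 4, Taxon 5, Taxon 6, Taxon 8, and Taxon 9 — a synapomorphy uniting that clade.
Character 7 (derived state '0') is unique to Taxon 6 (autapomorphy; uninformative for grouping).
Most parsimonious ingroup topology: (((Taxon 9,Taxon 4),(Taxon 8,(Taxon 5,Taxon 6))),Taxon 7).
The clade {Taxon 4, Taxon 9} is supported by Character 1: its derived state '1' occurs in exactly those taxa and in no other taxon (including the outgroup).

Character 1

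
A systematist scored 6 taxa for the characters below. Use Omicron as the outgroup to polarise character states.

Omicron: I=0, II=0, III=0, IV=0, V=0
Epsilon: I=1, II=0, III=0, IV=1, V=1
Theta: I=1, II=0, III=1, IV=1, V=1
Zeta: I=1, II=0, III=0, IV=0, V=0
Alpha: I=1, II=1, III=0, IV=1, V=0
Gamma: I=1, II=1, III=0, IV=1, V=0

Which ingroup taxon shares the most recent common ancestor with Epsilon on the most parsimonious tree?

The outgroup has state '0' for every character, so '1' is the derived state throughout.
All ingroup taxa share the derived state '1' for I; it defines the ingroup but does not resolve relationships within it.
II: derived state '1' in Alpha and Gamma only — synapomorphy for {Alpha, Gamma}.
III: derived state '1' in Theta only — an autapomorphy, so it tells us nothing about relationships among taxa.
IV (derived state '1') is shared by Alpha, Epsilon, Gamma, and Theta — a synapomorphy uniting that clade.
V (derived state '1') is shared by Epsilon and Theta — a synapomorphy uniting that clade.
Most parsimonious ingroup topology: (((Epsilon,Theta),(Alpha,Gamma)),Zeta).
Epsilon and Theta form a cherry on this tree, so they are sister taxa.

Theta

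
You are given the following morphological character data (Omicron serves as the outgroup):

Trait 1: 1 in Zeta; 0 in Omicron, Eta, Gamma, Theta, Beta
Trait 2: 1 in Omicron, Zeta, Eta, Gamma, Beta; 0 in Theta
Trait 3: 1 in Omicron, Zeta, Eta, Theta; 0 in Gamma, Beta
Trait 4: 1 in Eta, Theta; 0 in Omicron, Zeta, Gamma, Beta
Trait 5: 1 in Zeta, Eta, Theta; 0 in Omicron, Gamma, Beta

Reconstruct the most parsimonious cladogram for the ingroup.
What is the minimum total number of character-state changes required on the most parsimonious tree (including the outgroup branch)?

Character polarity is set by the outgroup: the derived state is whichever differs from the outgroup's state, so for Trait 2, Trait 3 the derived state is '0', and for the remaining characters it is '1'.
Trait 1: derived state '1' in Zeta only — an autapomorphy, so it tells us nothing about relationships among taxa.
Trait 2: derived state '0' in Theta only — an autapomorphy, so it tells us nothing about relationships among taxa.
Trait 3 (derived state '0') is shared by Beta and Gamma — a synapomorphy uniting that clade.
Trait 4 (derived state '1') is shared by Eta and Theta — a synapomorphy uniting that clade.
Trait 5: derived state '1' in Eta, Theta, and Zeta only — synapomorphy for {Eta, Theta, Zeta}.
Most parsimonious ingroup topology: ((Zeta,(Eta,Theta)),(Gamma,Beta)).
Changes per character on this tree: Trait 1: 1; Trait 2: 1; Trait 3: 1; Trait 4: 1; Trait 5: 1.
Total = 5.

5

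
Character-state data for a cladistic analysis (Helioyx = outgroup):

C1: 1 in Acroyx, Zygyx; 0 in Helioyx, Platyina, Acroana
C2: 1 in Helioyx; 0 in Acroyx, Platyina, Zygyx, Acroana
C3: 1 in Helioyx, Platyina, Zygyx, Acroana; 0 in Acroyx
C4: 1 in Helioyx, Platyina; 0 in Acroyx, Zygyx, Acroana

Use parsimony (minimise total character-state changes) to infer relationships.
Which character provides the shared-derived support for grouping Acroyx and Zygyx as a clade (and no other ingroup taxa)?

C1

Character polarity is set by the outgroup: the derived state is whichever differs from the outgroup's state, so for C2, C3, C4 the derived state is '0', and for the remaining characters it is '1'.
Only Acroyx and Zygyx show the derived state '1' for C1, supporting them as a clade.
All ingroup taxa share the derived state '0' for C2; it defines the ingroup but does not resolve relationships within it.
C3 (derived state '0') is unique to Acroyx (autapomorphy; uninformative for grouping).
C4: derived state '0' in Acroana, Acroyx, and Zygyx only — synapomorphy for {Acroana, Acroyx, Zygyx}.
Most parsimonious ingroup topology: (((Acroyx,Zygyx),Acroana),Platyina).
The clade {Acroyx, Zygyx} is supported by C1: its derived state '1' occurs in exactly those taxa and in no other taxon (including the outgroup).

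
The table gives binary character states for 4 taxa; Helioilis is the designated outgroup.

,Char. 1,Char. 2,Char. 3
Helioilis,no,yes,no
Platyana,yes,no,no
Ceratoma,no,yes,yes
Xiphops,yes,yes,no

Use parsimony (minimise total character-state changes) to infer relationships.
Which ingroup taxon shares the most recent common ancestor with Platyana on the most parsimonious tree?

Xiphops

Character polarity is set by the outgroup: the derived state is whichever differs from the outgroup's state, so for Char. 2 the derived state is 'no', and for the remaining characters it is 'yes'.
Char. 1 (derived state 'yes') is shared by Platyana and Xiphops — a synapomorphy uniting that clade.
Char. 2 (derived state 'no') is unique to Platyana (autapomorphy; uninformative for grouping).
Char. 3: derived state 'yes' in Ceratoma only — an autapomorphy, so it tells us nothing about relationships among taxa.
Most parsimonious ingroup topology: ((Platyana,Xiphops),Ceratoma).
Platyana and Xiphops form a cherry on this tree, so they are sister taxa.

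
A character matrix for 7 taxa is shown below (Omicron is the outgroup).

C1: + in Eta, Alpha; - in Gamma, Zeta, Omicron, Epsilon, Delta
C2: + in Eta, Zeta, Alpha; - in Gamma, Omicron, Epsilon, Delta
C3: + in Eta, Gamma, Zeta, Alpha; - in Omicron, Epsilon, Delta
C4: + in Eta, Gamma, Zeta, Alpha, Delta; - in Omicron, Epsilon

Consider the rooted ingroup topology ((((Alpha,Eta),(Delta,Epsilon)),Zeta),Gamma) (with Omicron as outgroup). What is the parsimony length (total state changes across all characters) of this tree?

Map each character onto ((((Alpha,Eta),(Delta,Epsilon)),Zeta),Gamma) (rooted by Omicron) and count the minimum state changes it requires (Fitch parsimony):
C1: 1; C2: 2; C3: 2; C4: 2.
Total tree length = 7.

7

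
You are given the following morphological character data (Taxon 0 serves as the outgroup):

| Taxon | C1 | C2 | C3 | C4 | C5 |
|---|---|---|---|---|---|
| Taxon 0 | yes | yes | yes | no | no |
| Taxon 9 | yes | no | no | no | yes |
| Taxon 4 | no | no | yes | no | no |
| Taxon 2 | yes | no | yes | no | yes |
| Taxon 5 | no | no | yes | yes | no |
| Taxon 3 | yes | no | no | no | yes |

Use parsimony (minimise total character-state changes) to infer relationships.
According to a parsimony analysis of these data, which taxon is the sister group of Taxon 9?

Character polarity is set by the outgroup: the derived state is whichever differs from the outgroup's state, so for C1, C2, C3 the derived state is 'no', and for the remaining characters it is 'yes'.
C1 (derived state 'no') is shared by Taxon 4 and Taxon 5 — a synapomorphy uniting that clade.
All ingroup taxa share the derived state 'no' for C2; it defines the ingroup but does not resolve relationships within it.
Only Taxon 3 and Taxon 9 show the derived state 'no' for C3, supporting them as a clade.
C4 (derived state 'yes') is unique to Taxon 5 (autapomorphy; uninformative for grouping).
C5 (derived state 'yes') is shared by Taxon 2, Taxon 3, and Taxon 9 — a synapomorphy uniting that clade.
Most parsimonious ingroup topology: (((Taxon 9,Taxon 3),Taxon 2),(Taxon 4,Taxon 5)).
Taxon 9 and Taxon 3 form a cherry on this tree, so they are sister taxa.

Taxon 3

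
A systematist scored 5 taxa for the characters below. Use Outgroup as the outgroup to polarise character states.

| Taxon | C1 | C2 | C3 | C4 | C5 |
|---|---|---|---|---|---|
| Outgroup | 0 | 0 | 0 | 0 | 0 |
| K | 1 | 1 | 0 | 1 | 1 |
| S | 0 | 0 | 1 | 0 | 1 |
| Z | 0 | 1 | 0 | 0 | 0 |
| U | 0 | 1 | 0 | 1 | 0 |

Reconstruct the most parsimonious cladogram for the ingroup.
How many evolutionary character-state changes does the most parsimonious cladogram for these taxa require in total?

The outgroup has state '0' for every character, so '1' is the derived state throughout.
C1 (derived state '1') is unique to K (autapomorphy; uninformative for grouping).
C2 (derived state '1') is shared by K, U, and Z — a synapomorphy uniting that clade.
C3: derived state '1' in S only — an autapomorphy, so it tells us nothing about relationships among taxa.
Only K and U show the derived state '1' for C4, supporting them as a clade.
C5 (state '1') occurs in K and S but conflicts with the nesting implied by the other characters — most parsimoniously interpreted as homoplasy.
Most parsimonious ingroup topology: (((K,U),Z),S).
Changes per character on this tree: C1: 1; C2: 1; C3: 1; C4: 1; C5: 2.
Total = 6.

6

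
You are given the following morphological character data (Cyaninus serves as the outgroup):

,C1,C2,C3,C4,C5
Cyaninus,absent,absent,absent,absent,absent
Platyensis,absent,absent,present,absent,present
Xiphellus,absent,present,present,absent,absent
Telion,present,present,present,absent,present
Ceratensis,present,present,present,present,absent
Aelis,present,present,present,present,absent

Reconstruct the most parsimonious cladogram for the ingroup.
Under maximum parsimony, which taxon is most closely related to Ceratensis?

Aelis

The outgroup has state 'absent' for every character, so 'present' is the derived state throughout.
C1 (derived state 'present') is shared by Aelis, Ceratensis, and Telion — a synapomorphy uniting that clade.
C2 (derived state 'present') is shared by Aelis, Ceratensis, Telion, and Xiphellus — a synapomorphy uniting that clade.
All ingroup taxa share the derived state 'present' for C3; it defines the ingroup but does not resolve relationships within it.
C4: derived state 'present' in Aelis and Ceratensis only — synapomorphy for {Aelis, Ceratensis}.
C5 (state 'present') occurs in Platyensis and Telion but conflicts with the nesting implied by the other characters — most parsimoniously interpreted as homoplasy.
Most parsimonious ingroup topology: (((Telion,(Ceratensis,Aelis)),Xiphellus),Platyensis).
Ceratensis and Aelis form a cherry on this tree, so they are sister taxa.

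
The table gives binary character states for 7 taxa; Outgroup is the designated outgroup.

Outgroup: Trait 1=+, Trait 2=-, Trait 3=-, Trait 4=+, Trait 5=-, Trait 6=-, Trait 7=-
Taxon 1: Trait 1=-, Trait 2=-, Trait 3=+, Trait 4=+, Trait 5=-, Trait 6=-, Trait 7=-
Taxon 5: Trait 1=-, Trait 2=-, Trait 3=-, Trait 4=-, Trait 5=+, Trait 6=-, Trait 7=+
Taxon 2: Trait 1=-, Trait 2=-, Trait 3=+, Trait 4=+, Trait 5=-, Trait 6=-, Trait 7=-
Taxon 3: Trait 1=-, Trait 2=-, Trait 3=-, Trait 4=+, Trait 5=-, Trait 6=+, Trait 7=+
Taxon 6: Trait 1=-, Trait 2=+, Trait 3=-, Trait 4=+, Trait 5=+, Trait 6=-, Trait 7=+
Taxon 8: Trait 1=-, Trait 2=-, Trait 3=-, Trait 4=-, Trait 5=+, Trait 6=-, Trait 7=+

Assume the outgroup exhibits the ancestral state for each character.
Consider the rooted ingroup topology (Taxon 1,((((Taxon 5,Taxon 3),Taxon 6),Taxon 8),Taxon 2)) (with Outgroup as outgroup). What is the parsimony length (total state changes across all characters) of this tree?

10

Map each character onto (Taxon 1,((((Taxon 5,Taxon 3),Taxon 6),Taxon 8),Taxon 2)) (rooted by Outgroup) and count the minimum state changes it requires (Fitch parsimony):
Trait 1: 1; Trait 2: 1; Trait 3: 2; Trait 4: 2; Trait 5: 2; Trait 6: 1; Trait 7: 1.
Total tree length = 10.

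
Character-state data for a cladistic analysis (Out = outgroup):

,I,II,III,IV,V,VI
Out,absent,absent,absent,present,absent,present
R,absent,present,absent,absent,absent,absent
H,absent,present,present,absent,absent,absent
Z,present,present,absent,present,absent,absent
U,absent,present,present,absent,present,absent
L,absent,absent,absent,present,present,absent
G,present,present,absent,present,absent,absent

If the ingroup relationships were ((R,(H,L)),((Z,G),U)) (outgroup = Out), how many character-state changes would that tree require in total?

Map each character onto ((R,(H,L)),((Z,G),U)) (rooted by Out) and count the minimum state changes it requires (Fitch parsimony):
I: 1; II: 2; III: 2; IV: 3; V: 2; VI: 1.
Total tree length = 11.

11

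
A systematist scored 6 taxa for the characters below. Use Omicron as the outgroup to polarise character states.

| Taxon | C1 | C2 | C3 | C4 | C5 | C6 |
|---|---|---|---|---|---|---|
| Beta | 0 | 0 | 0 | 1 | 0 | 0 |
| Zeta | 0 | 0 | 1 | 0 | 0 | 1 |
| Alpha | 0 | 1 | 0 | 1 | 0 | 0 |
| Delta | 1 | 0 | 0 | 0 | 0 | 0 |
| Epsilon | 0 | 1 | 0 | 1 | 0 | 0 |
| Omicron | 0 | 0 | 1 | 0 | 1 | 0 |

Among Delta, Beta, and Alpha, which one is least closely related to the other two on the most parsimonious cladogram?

Character polarity is set by the outgroup: the derived state is whichever differs from the outgroup's state, so for C3, C5 the derived state is '0', and for the remaining characters it is '1'.
C1: derived state '1' in Delta only — an autapomorphy, so it tells us nothing about relationships among taxa.
C2 (derived state '1') is shared by Alpha and Epsilon — a synapomorphy uniting that clade.
C3: derived state '0' in Alpha, Beta, Delta, and Epsilon only — synapomorphy for {Alpha, Beta, Delta, Epsilon}.
Only Alpha, Beta, and Epsilon show the derived state '1' for C4, supporting them as a clade.
C5 (derived state '0') is shared by all ingroup taxa — unites the whole ingroup.
C6 (derived state '1') is unique to Zeta (autapomorphy; uninformative for grouping).
Most parsimonious ingroup topology: ((((Epsilon,Alpha),Beta),Delta),Zeta).
Alpha and Beta share a more recent common ancestor with each other than either does with Delta, so Delta is the least closely related of the three.

Delta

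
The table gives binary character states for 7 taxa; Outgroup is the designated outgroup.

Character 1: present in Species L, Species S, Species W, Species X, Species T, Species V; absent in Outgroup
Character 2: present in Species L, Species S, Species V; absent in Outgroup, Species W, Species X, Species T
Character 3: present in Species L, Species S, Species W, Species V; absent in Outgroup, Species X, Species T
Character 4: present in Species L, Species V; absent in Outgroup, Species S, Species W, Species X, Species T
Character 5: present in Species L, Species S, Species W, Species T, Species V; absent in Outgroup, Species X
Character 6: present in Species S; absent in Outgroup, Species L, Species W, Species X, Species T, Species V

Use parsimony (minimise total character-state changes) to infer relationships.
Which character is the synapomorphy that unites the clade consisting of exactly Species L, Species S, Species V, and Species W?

Character 3

The outgroup has state 'absent' for every character, so 'present' is the derived state throughout.
Character 1 (derived state 'present') is shared by all ingroup taxa — unites the whole ingroup.
Character 2 (derived state 'present') is shared by Species L, Species S, and Species V — a synapomorphy uniting that clade.
Only Species L, Species S, Species V, and Species W show the derived state 'present' for Character 3, supporting them as a clade.
Character 4 (derived state 'present') is shared by Species L and Species V — a synapomorphy uniting that clade.
Character 5 (derived state 'present') is shared by Species L, Species S, Species T, Species V, and Species W — a synapomorphy uniting that clade.
Character 6 (derived state 'present') is unique to Species S (autapomorphy; uninformative for grouping).
Most parsimonious ingroup topology: (((((Species L,Species V),Species S),Species W),Species T),Species X).
The clade {Species L, Species S, Species V, Species W} is supported by Character 3: its derived state 'present' occurs in exactly those taxa and in no other taxon (including the outgroup).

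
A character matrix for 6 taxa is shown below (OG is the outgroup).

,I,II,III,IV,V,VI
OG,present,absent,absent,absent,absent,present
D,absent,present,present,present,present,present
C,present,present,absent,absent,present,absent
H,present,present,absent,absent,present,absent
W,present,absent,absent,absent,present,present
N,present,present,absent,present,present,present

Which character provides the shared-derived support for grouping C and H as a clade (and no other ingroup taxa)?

Character polarity is set by the outgroup: the derived state is whichever differs from the outgroup's state, so for I, VI the derived state is 'absent', and for the remaining characters it is 'present'.
I: derived state 'absent' in D only — an autapomorphy, so it tells us nothing about relationships among taxa.
II (derived state 'present') is shared by C, D, H, and N — a synapomorphy uniting that clade.
III (derived state 'present') is unique to D (autapomorphy; uninformative for grouping).
IV: derived state 'present' in D and N only — synapomorphy for {D, N}.
All ingroup taxa share the derived state 'present' for V; it defines the ingroup but does not resolve relationships within it.
VI (derived state 'absent') is shared by C and H — a synapomorphy uniting that clade.
Most parsimonious ingroup topology: (((D,N),(C,H)),W).
The clade {C, H} is supported by VI: its derived state 'absent' occurs in exactly those taxa and in no other taxon (including the outgroup).

VI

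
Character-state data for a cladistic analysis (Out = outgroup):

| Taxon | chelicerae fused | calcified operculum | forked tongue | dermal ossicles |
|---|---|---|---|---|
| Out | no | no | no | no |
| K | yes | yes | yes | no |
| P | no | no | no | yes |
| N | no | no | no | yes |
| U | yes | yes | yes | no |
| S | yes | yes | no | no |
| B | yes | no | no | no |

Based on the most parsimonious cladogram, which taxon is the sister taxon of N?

P

The outgroup has state 'no' for every character, so 'yes' is the derived state throughout.
chelicerae fused: derived state 'yes' in B, K, S, and U only — synapomorphy for {B, K, S, U}.
calcified operculum (derived state 'yes') is shared by K, S, and U — a synapomorphy uniting that clade.
forked tongue (derived state 'yes') is shared by K and U — a synapomorphy uniting that clade.
dermal ossicles (derived state 'yes') is shared by N and P — a synapomorphy uniting that clade.
Most parsimonious ingroup topology: ((((K,U),S),B),(P,N)).
N and P form a cherry on this tree, so they are sister taxa.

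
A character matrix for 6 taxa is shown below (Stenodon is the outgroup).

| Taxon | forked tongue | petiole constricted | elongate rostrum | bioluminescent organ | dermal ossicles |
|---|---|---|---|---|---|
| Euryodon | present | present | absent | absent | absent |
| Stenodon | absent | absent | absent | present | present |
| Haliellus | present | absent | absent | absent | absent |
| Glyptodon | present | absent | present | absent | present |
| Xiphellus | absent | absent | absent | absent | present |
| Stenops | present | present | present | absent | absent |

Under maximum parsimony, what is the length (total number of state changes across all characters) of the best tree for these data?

6

Character polarity is set by the outgroup: the derived state is whichever differs from the outgroup's state, so for bioluminescent organ, dermal ossicles the derived state is 'absent', and for the remaining characters it is 'present'.
forked tongue: derived state 'present' in Euryodon, Glyptodon, Haliellus, and Stenops only — synapomorphy for {Euryodon, Glyptodon, Haliellus, Stenops}.
petiole constricted: derived state 'present' in Euryodon and Stenops only — synapomorphy for {Euryodon, Stenops}.
elongate rostrum (state 'present') occurs in Glyptodon and Stenops but conflicts with the nesting implied by the other characters — most parsimoniously interpreted as homoplasy.
bioluminescent organ (derived state 'absent') is shared by all ingroup taxa — unites the whole ingroup.
Only Euryodon, Haliellus, and Stenops show the derived state 'absent' for dermal ossicles, supporting them as a clade.
Most parsimonious ingroup topology: (Xiphellus,(((Stenops,Euryodon),Haliellus),Glyptodon)).
Changes per character on this tree: forked tongue: 1; petiole constricted: 1; elongate rostrum: 2; bioluminescent organ: 1; dermal ossicles: 1.
Total = 6.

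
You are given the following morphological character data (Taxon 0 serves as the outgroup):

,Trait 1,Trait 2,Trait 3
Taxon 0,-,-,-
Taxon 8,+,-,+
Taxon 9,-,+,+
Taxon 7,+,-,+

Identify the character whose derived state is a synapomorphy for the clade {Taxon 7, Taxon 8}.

The outgroup has state '-' for every character, so '+' is the derived state throughout.
Trait 1: derived state '+' in Taxon 7 and Taxon 8 only — synapomorphy for {Taxon 7, Taxon 8}.
Trait 2 (derived state '+') is unique to Taxon 9 (autapomorphy; uninformative for grouping).
Trait 3 (derived state '+') is shared by all ingroup taxa — unites the whole ingroup.
Most parsimonious ingroup topology: ((Taxon 8,Taxon 7),Taxon 9).
The clade {Taxon 7, Taxon 8} is supported by Trait 1: its derived state '+' occurs in exactly those taxa and in no other taxon (including the outgroup).

Trait 1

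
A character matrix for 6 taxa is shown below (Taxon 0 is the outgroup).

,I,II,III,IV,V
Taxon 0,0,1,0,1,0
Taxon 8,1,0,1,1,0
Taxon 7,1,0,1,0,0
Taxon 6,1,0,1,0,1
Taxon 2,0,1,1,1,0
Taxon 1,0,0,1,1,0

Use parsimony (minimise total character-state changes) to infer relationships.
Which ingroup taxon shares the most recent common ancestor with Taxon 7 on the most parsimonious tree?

Taxon 6

Character polarity is set by the outgroup: the derived state is whichever differs from the outgroup's state, so for II, IV the derived state is '0', and for the remaining characters it is '1'.
I (derived state '1') is shared by Taxon 6, Taxon 7, and Taxon 8 — a synapomorphy uniting that clade.
II (derived state '0') is shared by Taxon 1, Taxon 6, Taxon 7, and Taxon 8 — a synapomorphy uniting that clade.
III (derived state '1') is shared by all ingroup taxa — unites the whole ingroup.
IV: derived state '0' in Taxon 6 and Taxon 7 only — synapomorphy for {Taxon 6, Taxon 7}.
V (derived state '1') is unique to Taxon 6 (autapomorphy; uninformative for grouping).
Most parsimonious ingroup topology: (((Taxon 8,(Taxon 7,Taxon 6)),Taxon 1),Taxon 2).
Taxon 7 and Taxon 6 form a cherry on this tree, so they are sister taxa.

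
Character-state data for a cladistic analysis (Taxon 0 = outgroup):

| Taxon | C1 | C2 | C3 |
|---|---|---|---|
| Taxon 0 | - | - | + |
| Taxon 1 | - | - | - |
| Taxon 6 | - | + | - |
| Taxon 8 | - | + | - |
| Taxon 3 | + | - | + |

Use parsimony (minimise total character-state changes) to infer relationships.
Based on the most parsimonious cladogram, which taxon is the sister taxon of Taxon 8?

Taxon 6

Character polarity is set by the outgroup: the derived state is whichever differs from the outgroup's state, so for C3 the derived state is '-', and for the remaining characters it is '+'.
C1 (derived state '+') is unique to Taxon 3 (autapomorphy; uninformative for grouping).
C2: derived state '+' in Taxon 6 and Taxon 8 only — synapomorphy for {Taxon 6, Taxon 8}.
C3: derived state '-' in Taxon 1, Taxon 6, and Taxon 8 only — synapomorphy for {Taxon 1, Taxon 6, Taxon 8}.
Most parsimonious ingroup topology: ((Taxon 1,(Taxon 6,Taxon 8)),Taxon 3).
Taxon 8 and Taxon 6 form a cherry on this tree, so they are sister taxa.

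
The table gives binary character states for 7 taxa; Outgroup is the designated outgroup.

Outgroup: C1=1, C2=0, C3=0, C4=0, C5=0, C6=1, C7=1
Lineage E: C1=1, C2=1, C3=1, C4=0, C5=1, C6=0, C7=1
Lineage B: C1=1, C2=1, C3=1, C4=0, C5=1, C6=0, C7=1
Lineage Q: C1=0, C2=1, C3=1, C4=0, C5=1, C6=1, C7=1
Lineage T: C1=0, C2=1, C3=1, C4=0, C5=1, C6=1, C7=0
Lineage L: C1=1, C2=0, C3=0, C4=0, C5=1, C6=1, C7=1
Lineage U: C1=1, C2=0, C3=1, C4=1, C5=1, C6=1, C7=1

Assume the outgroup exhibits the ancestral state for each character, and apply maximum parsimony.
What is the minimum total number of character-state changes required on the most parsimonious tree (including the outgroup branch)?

7

Character polarity is set by the outgroup: the derived state is whichever differs from the outgroup's state, so for C1, C6, C7 the derived state is '0', and for the remaining characters it is '1'.
C1: derived state '0' in Lineage Q and Lineage T only — synapomorphy for {Lineage Q, Lineage T}.
C2 (derived state '1') is shared by Lineage B, Lineage E, Lineage Q, and Lineage T — a synapomorphy uniting that clade.
C3: derived state '1' in Lineage B, Lineage E, Lineage Q, Lineage T, and Lineage U only — synapomorphy for {Lineage B, Lineage E, Lineage Q, Lineage T, Lineage U}.
C4: derived state '1' in Lineage U only — an autapomorphy, so it tells us nothing about relationships among taxa.
C5 (derived state '1') is shared by all ingroup taxa — unites the whole ingroup.
C6: derived state '0' in Lineage B and Lineage E only — synapomorphy for {Lineage B, Lineage E}.
C7 (derived state '0') is unique to Lineage T (autapomorphy; uninformative for grouping).
Most parsimonious ingroup topology: ((((Lineage E,Lineage B),(Lineage Q,Lineage T)),Lineage U),Lineage L).
Changes per character on this tree: C1: 1; C2: 1; C3: 1; C4: 1; C5: 1; C6: 1; C7: 1.
Total = 7.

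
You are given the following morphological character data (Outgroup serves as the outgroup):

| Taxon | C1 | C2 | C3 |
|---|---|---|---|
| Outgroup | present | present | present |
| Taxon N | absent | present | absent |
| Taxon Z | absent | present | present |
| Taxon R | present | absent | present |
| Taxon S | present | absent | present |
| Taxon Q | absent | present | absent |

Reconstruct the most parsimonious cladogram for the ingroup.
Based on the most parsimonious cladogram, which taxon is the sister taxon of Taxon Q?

Taxon N

The outgroup has state 'present' for every character, so 'absent' is the derived state throughout.
C1: derived state 'absent' in Taxon N, Taxon Q, and Taxon Z only — synapomorphy for {Taxon N, Taxon Q, Taxon Z}.
Only Taxon R and Taxon S show the derived state 'absent' for C2, supporting them as a clade.
C3 (derived state 'absent') is shared by Taxon N and Taxon Q — a synapomorphy uniting that clade.
Most parsimonious ingroup topology: (((Taxon N,Taxon Q),Taxon Z),(Taxon R,Taxon S)).
Taxon Q and Taxon N form a cherry on this tree, so they are sister taxa.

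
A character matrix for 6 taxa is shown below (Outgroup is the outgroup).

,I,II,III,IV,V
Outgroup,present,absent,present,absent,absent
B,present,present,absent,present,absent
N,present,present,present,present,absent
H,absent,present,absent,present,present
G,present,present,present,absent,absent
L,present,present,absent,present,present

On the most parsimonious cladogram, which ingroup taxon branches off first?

G

Character polarity is set by the outgroup: the derived state is whichever differs from the outgroup's state, so for I, III the derived state is 'absent', and for the remaining characters it is 'present'.
I: derived state 'absent' in H only — an autapomorphy, so it tells us nothing about relationships among taxa.
All ingroup taxa share the derived state 'present' for II; it defines the ingroup but does not resolve relationships within it.
III (derived state 'absent') is shared by B, H, and L — a synapomorphy uniting that clade.
IV (derived state 'present') is shared by B, H, L, and N — a synapomorphy uniting that clade.
Only H and L show the derived state 'present' for V, supporting them as a clade.
Most parsimonious ingroup topology: (((B,(H,L)),N),G).
G is sister to the clade containing all other ingroup taxa, so it is the earliest-diverging (most basal) ingroup lineage.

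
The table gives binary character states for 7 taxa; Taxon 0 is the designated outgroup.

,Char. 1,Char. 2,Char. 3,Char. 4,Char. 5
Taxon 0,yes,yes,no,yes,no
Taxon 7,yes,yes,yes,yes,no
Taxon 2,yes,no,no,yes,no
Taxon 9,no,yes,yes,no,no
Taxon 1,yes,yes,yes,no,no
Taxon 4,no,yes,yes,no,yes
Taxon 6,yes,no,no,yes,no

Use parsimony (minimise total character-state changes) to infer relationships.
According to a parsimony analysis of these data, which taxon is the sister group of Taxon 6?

Character polarity is set by the outgroup: the derived state is whichever differs from the outgroup's state, so for Char. 1, Char. 2, Char. 4 the derived state is 'no', and for the remaining characters it is 'yes'.
Char. 1: derived state 'no' in Taxon 4 and Taxon 9 only — synapomorphy for {Taxon 4, Taxon 9}.
Char. 2 (derived state 'no') is shared by Taxon 2 and Taxon 6 — a synapomorphy uniting that clade.
Char. 3: derived state 'yes' in Taxon 1, Taxon 4, Taxon 7, and Taxon 9 only — synapomorphy for {Taxon 1, Taxon 4, Taxon 7, Taxon 9}.
Only Taxon 1, Taxon 4, and Taxon 9 show the derived state 'no' for Char. 4, supporting them as a clade.
Char. 5: derived state 'yes' in Taxon 4 only — an autapomorphy, so it tells us nothing about relationships among taxa.
Most parsimonious ingroup topology: ((Taxon 7,((Taxon 9,Taxon 4),Taxon 1)),(Taxon 2,Taxon 6)).
Taxon 6 and Taxon 2 form a cherry on this tree, so they are sister taxa.

Taxon 2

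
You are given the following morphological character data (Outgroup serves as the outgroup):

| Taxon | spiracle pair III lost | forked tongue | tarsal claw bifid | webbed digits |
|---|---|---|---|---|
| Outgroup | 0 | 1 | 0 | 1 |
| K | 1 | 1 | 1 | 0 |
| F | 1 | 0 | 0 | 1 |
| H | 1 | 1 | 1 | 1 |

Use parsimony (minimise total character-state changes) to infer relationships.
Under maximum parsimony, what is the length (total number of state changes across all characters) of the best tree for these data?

Character polarity is set by the outgroup: the derived state is whichever differs from the outgroup's state, so for forked tongue, webbed digits the derived state is '0', and for the remaining characters it is '1'.
All ingroup taxa share the derived state '1' for spiracle pair III lost; it defines the ingroup but does not resolve relationships within it.
forked tongue (derived state '0') is unique to F (autapomorphy; uninformative for grouping).
Only H and K show the derived state '1' for tarsal claw bifid, supporting them as a clade.
webbed digits (derived state '0') is unique to K (autapomorphy; uninformative for grouping).
Most parsimonious ingroup topology: ((K,H),F).
Changes per character on this tree: spiracle pair III lost: 1; forked tongue: 1; tarsal claw bifid: 1; webbed digits: 1.
Total = 4.

4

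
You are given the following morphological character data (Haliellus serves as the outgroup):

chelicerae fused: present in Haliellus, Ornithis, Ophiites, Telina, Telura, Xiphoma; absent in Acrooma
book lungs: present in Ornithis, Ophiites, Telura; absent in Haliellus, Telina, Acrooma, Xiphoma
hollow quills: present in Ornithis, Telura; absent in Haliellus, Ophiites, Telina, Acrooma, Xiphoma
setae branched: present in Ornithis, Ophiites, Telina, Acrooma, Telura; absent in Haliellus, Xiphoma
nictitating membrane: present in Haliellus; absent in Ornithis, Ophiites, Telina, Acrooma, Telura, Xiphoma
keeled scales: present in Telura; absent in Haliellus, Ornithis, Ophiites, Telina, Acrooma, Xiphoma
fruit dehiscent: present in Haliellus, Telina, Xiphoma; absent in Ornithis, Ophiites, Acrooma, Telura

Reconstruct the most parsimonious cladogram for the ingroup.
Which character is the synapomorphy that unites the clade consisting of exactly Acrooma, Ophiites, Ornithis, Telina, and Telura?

Character polarity is set by the outgroup: the derived state is whichever differs from the outgroup's state, so for chelicerae fused, nictitating membrane, fruit dehiscent the derived state is 'absent', and for the remaining characters it is 'present'.
chelicerae fused: derived state 'absent' in Acrooma only — an autapomorphy, so it tells us nothing about relationships among taxa.
Only Ophiites, Ornithis, and Telura show the derived state 'present' for book lungs, supporting them as a clade.
hollow quills (derived state 'present') is shared by Ornithis and Telura — a synapomorphy uniting that clade.
setae branched: derived state 'present' in Acrooma, Ophiites, Ornithis, Telina, and Telura only — synapomorphy for {Acrooma, Ophiites, Ornithis, Telina, Telura}.
All ingroup taxa share the derived state 'absent' for nictitating membrane; it defines the ingroup but does not resolve relationships within it.
keeled scales (derived state 'present') is unique to Telura (autapomorphy; uninformative for grouping).
Only Acrooma, Ophiites, Ornithis, and Telura show the derived state 'absent' for fruit dehiscent, supporting them as a clade.
Most parsimonious ingroup topology: (((((Ornithis,Telura),Ophiites),Acrooma),Telina),Xiphoma).
The clade {Acrooma, Ophiites, Ornithis, Telina, Telura} is supported by setae branched: its derived state 'present' occurs in exactly those taxa and in no other taxon (including the outgroup).

setae branched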